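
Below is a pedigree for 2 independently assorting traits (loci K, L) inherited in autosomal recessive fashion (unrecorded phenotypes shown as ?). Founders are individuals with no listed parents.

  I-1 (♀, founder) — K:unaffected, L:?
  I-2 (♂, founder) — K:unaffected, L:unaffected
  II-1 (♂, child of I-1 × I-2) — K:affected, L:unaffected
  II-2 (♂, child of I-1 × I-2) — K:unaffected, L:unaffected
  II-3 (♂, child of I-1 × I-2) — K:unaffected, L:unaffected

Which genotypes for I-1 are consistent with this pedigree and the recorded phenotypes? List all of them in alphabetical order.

I-1 ∈ {Kk LL, Kk Ll, Kk ll}

K/I-1 un ·: Kk
K/I-2 un ·: Kk
K/II-1 aff I-1×I-2: kk
K/II-2 un I-1×I-2: KK|Kk
K/II-3 un I-1×I-2: KK|Kk
⇒ K over [I-1,I-2,II-1,II-2,II-3]: 4 consistent
L/I-1 ? ·: LL|Ll|ll
L/I-2 un ·: LL|Ll
L/II-1 un I-1×I-2: LL|Ll
L/II-2 un I-1×I-2: LL|Ll
L/II-3 un I-1×I-2: LL|Ll
⇒ L over [I-1,I-2,II-1,II-2,II-3]: 27 consistent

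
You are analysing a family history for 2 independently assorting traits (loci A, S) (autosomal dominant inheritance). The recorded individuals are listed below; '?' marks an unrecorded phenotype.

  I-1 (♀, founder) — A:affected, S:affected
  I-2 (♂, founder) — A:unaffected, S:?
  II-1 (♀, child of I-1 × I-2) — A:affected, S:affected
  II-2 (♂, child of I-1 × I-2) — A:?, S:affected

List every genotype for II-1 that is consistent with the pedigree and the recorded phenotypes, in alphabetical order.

A/I-1 aff ·: Aa|AA
A/I-2 un ·: aa
A/II-1 aff I-1×I-2: Aa
A/II-2 ? I-1×I-2: aa|Aa
⇒ A over [I-1,I-2,II-1,II-2]: 3 consistent
S/I-1 aff ·: Ss|SS
S/I-2 ? ·: ss|Ss|SS
S/II-1 aff I-1×I-2: Ss|SS
S/II-2 aff I-1×I-2: Ss|SS
⇒ S over [I-1,I-2,II-1,II-2]: 15 consistent

II-1 ∈ {Aa SS, Aa Ss}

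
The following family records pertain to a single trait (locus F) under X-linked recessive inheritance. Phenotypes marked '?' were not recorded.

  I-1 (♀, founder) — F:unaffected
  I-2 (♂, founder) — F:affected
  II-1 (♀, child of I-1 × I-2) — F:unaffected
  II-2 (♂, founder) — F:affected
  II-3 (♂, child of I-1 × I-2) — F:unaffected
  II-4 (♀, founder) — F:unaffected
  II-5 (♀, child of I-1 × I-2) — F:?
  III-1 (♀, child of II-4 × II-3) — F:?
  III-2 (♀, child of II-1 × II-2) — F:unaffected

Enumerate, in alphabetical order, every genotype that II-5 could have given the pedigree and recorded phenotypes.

II-5 ∈ {X^FX^f, X^fX^f}

F/I-1 un ·: X^FX^F|X^FX^f
F/I-2 aff ·: X^fY
F/II-1 un I-1×I-2: X^FX^f
F/II-2 aff ·: X^fY
F/II-3 un I-1×I-2: X^FY
F/II-4 un ·: X^FX^F|X^FX^f
F/II-5 ? I-1×I-2: X^FX^f|X^fX^f
F/III-1 ? II-4×II-3: X^FX^F|X^FX^f
F/III-2 un II-1×II-2: X^FX^f
⇒ F over [I-1,I-2,II-1,II-2,II-3,II-4,II-5,III-1,III-2]: 9 consistent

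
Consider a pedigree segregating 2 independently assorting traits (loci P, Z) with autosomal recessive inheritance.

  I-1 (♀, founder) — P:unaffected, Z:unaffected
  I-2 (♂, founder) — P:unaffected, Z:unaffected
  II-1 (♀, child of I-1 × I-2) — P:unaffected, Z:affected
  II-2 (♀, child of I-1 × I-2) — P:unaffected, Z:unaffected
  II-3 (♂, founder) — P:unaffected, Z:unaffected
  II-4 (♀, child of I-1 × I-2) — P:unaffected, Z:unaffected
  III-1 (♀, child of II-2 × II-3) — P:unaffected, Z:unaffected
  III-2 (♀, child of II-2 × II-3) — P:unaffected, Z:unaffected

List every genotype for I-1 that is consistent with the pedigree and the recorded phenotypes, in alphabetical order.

I-1 ∈ {PP Zz, Pp Zz}

P/I-1 un ·: PP|Pp
P/I-2 un ·: PP|Pp
P/II-1 un I-1×I-2: PP|Pp
P/II-2 un I-1×I-2: PP|Pp
P/II-3 un ·: PP|Pp
P/II-4 un I-1×I-2: PP|Pp
P/III-1 un II-2×II-3: PP|Pp
P/III-2 un II-2×II-3: PP|Pp
⇒ P over [I-1,I-2,II-1,II-2,II-3,II-4,III-1,III-2]: 161 consistent
Z/I-1 un ·: Zz
Z/I-2 un ·: Zz
Z/II-1 aff I-1×I-2: zz
Z/II-2 un I-1×I-2: ZZ|Zz
Z/II-3 un ·: ZZ|Zz
Z/II-4 un I-1×I-2: ZZ|Zz
Z/III-1 un II-2×II-3: ZZ|Zz
Z/III-2 un II-2×II-3: ZZ|Zz
⇒ Z over [I-1,I-2,II-1,II-2,II-3,II-4,III-1,III-2]: 26 consistent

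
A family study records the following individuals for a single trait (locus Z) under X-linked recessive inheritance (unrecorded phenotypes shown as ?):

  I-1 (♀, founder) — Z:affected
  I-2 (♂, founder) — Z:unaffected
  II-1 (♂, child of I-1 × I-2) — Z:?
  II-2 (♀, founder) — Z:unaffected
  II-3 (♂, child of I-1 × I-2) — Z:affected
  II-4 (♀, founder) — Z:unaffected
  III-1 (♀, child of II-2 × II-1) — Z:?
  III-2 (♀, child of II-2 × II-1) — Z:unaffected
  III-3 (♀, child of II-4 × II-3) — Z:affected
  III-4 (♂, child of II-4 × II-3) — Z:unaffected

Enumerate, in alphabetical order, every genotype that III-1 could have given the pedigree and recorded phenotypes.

III-1 ∈ {X^ZX^z, X^zX^z}

Z/I-1 aff ·: X^zX^z
Z/I-2 un ·: X^ZY
Z/II-1 ? I-1×I-2: X^zY
Z/II-2 un ·: X^ZX^Z|X^ZX^z
Z/II-3 aff I-1×I-2: X^zY
Z/II-4 un ·: X^ZX^z
Z/III-1 ? II-2×II-1: X^ZX^z|X^zX^z
Z/III-2 un II-2×II-1: X^ZX^z
Z/III-3 aff II-4×II-3: X^zX^z
Z/III-4 un II-4×II-3: X^ZY
⇒ Z over [I-1,I-2,II-1,II-2,II-3,II-4,III-1,III-2,III-3,III-4]: 3 consistent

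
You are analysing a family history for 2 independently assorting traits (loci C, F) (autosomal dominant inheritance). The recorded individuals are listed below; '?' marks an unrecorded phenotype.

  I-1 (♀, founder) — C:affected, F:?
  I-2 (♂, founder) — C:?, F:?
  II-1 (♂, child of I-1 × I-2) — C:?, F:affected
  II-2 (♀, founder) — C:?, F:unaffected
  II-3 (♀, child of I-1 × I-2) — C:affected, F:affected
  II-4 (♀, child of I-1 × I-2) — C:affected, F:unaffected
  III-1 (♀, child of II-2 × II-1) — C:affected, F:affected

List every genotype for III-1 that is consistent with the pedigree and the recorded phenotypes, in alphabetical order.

III-1 ∈ {CC Ff, Cc Ff}

C/I-1 aff ·: Cc|CC
C/I-2 ? ·: cc|Cc|CC
C/II-1 ? I-1×I-2: cc|Cc|CC
C/II-2 ? ·: cc|Cc|CC
C/II-3 aff I-1×I-2: Cc|CC
C/II-4 aff I-1×I-2: Cc|CC
C/III-1 aff II-2×II-1: Cc|CC
⇒ C over [I-1,I-2,II-1,II-2,II-3,II-4,III-1]: 132 consistent
F/I-1 ? ·: ff|Ff
F/I-2 ? ·: ff|Ff
F/II-1 aff I-1×I-2: Ff|FF
F/II-2 un ·: ff
F/II-3 aff I-1×I-2: Ff|FF
F/II-4 un I-1×I-2: ff
F/III-1 aff II-2×II-1: Ff
⇒ F over [I-1,I-2,II-1,II-2,II-3,II-4,III-1]: 6 consistent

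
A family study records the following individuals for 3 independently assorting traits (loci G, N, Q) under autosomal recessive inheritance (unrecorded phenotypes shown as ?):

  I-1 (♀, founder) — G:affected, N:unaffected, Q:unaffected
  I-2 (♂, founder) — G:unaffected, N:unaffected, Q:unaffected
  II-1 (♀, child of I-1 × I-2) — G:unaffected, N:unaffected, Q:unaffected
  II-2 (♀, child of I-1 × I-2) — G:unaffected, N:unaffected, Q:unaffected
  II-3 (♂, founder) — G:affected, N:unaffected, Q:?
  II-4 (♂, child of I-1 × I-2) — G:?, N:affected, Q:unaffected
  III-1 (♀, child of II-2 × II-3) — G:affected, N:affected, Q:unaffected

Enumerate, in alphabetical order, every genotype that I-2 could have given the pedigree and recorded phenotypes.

G/I-1 aff ·: gg
G/I-2 un ·: GG|Gg
G/II-1 un I-1×I-2: Gg
G/II-2 un I-1×I-2: Gg
G/II-3 aff ·: gg
G/II-4 ? I-1×I-2: Gg|gg
G/III-1 aff II-2×II-3: gg
⇒ G over [I-1,I-2,II-1,II-2,II-3,II-4,III-1]: 3 consistent
N/I-1 un ·: Nn
N/I-2 un ·: Nn
N/II-1 un I-1×I-2: NN|Nn
N/II-2 un I-1×I-2: Nn
N/II-3 un ·: Nn
N/II-4 aff I-1×I-2: nn
N/III-1 aff II-2×II-3: nn
⇒ N over [I-1,I-2,II-1,II-2,II-3,II-4,III-1]: 2 consistent
Q/I-1 un ·: QQ|Qq
Q/I-2 un ·: QQ|Qq
Q/II-1 un I-1×I-2: QQ|Qq
Q/II-2 un I-1×I-2: QQ|Qq
Q/II-3 ? ·: QQ|Qq|qq
Q/II-4 un I-1×I-2: QQ|Qq
Q/III-1 un II-2×II-3: QQ|Qq
⇒ Q over [I-1,I-2,II-1,II-2,II-3,II-4,III-1]: 112 consistent

I-2 ∈ {GG Nn QQ, GG Nn Qq, Gg Nn QQ, Gg Nn Qq}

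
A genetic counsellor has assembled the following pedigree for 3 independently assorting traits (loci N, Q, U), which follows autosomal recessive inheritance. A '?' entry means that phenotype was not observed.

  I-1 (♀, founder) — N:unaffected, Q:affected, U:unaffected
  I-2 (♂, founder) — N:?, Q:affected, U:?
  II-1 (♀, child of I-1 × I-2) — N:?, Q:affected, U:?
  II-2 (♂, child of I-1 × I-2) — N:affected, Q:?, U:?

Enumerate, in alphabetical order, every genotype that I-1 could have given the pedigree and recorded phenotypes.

I-1 ∈ {Nn qq UU, Nn qq Uu}

N/I-1 un ·: Nn
N/I-2 ? ·: Nn|nn
N/II-1 ? I-1×I-2: NN|Nn|nn
N/II-2 aff I-1×I-2: nn
⇒ N over [I-1,I-2,II-1,II-2]: 5 consistent
Q/I-1 aff ·: qq
Q/I-2 aff ·: qq
Q/II-1 aff I-1×I-2: qq
Q/II-2 ? I-1×I-2: qq
⇒ Q over [I-1,I-2,II-1,II-2]: 1 consistent
U/I-1 un ·: UU|Uu
U/I-2 ? ·: UU|Uu|uu
U/II-1 ? I-1×I-2: UU|Uu|uu
U/II-2 ? I-1×I-2: UU|Uu|uu
⇒ U over [I-1,I-2,II-1,II-2]: 23 consistent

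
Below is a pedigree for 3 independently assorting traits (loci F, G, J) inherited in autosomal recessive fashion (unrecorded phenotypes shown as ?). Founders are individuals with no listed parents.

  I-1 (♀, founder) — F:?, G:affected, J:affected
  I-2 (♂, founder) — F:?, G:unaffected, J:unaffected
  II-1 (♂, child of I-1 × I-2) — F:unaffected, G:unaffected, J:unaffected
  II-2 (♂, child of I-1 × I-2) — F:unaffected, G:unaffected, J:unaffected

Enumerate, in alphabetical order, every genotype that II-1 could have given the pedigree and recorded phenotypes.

F/I-1 ? ·: FF|Ff|ff
F/I-2 ? ·: FF|Ff|ff
F/II-1 un I-1×I-2: FF|Ff
F/II-2 un I-1×I-2: FF|Ff
⇒ F over [I-1,I-2,II-1,II-2]: 17 consistent
G/I-1 aff ·: gg
G/I-2 un ·: GG|Gg
G/II-1 un I-1×I-2: Gg
G/II-2 un I-1×I-2: Gg
⇒ G over [I-1,I-2,II-1,II-2]: 2 consistent
J/I-1 aff ·: jj
J/I-2 un ·: JJ|Jj
J/II-1 un I-1×I-2: Jj
J/II-2 un I-1×I-2: Jj
⇒ J over [I-1,I-2,II-1,II-2]: 2 consistent

II-1 ∈ {FF Gg Jj, Ff Gg Jj}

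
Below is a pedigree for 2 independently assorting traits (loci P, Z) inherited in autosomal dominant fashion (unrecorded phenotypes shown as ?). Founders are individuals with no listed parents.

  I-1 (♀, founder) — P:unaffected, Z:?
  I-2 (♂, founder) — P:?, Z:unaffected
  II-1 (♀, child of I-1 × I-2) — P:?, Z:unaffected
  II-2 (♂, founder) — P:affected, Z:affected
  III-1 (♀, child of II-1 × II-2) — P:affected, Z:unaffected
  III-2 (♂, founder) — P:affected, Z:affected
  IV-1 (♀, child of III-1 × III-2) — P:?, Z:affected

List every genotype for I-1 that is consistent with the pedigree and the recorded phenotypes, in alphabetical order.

I-1 ∈ {pp Zz, pp zz}

P/I-1 un ·: pp
P/I-2 ? ·: pp|Pp|PP
P/II-1 ? I-1×I-2: pp|Pp
P/II-2 aff ·: Pp|PP
P/III-1 aff II-1×II-2: Pp|PP
P/III-2 aff ·: Pp|PP
P/IV-1 ? III-1×III-2: pp|Pp|PP
⇒ P over [I-1,I-2,II-1,II-2,III-1,III-2,IV-1]: 52 consistent
Z/I-1 ? ·: zz|Zz
Z/I-2 un ·: zz
Z/II-1 un I-1×I-2: zz
Z/II-2 aff ·: Zz
Z/III-1 un II-1×II-2: zz
Z/III-2 aff ·: Zz|ZZ
Z/IV-1 aff III-1×III-2: Zz
⇒ Z over [I-1,I-2,II-1,II-2,III-1,III-2,IV-1]: 4 consistent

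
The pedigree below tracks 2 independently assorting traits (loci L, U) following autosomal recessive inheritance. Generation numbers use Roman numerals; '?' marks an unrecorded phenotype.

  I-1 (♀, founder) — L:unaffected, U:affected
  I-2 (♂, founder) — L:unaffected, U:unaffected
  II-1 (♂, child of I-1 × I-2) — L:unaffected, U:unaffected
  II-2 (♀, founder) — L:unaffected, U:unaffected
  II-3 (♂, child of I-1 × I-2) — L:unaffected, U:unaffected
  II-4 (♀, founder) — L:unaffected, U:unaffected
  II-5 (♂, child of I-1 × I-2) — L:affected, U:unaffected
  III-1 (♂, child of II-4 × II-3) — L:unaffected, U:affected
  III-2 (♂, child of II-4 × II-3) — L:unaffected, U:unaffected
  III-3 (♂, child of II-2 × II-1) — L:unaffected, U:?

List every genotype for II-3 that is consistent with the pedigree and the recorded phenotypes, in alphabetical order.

II-3 ∈ {LL Uu, Ll Uu}

L/I-1 un ·: Ll
L/I-2 un ·: Ll
L/II-1 un I-1×I-2: LL|Ll
L/II-2 un ·: LL|Ll
L/II-3 un I-1×I-2: LL|Ll
L/II-4 un ·: LL|Ll
L/II-5 aff I-1×I-2: ll
L/III-1 un II-4×II-3: LL|Ll
L/III-2 un II-4×II-3: LL|Ll
L/III-3 un II-2×II-1: LL|Ll
⇒ L over [I-1,I-2,II-1,II-2,II-3,II-4,II-5,III-1,III-2,III-3]: 91 consistent
U/I-1 aff ·: uu
U/I-2 un ·: UU|Uu
U/II-1 un I-1×I-2: Uu
U/II-2 un ·: UU|Uu
U/II-3 un I-1×I-2: Uu
U/II-4 un ·: Uu
U/II-5 un I-1×I-2: Uu
U/III-1 aff II-4×II-3: uu
U/III-2 un II-4×II-3: UU|Uu
U/III-3 ? II-2×II-1: UU|Uu|uu
⇒ U over [I-1,I-2,II-1,II-2,II-3,II-4,II-5,III-1,III-2,III-3]: 20 consistent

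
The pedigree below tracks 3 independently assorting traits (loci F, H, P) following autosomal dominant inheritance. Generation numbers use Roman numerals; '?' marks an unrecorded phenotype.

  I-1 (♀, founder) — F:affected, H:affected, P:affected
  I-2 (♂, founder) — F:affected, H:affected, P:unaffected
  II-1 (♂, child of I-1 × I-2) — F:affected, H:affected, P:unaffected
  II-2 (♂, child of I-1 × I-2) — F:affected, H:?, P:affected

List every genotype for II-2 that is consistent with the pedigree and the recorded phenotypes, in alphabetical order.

F/I-1 aff ·: Ff|FF
F/I-2 aff ·: Ff|FF
F/II-1 aff I-1×I-2: Ff|FF
F/II-2 aff I-1×I-2: Ff|FF
⇒ F over [I-1,I-2,II-1,II-2]: 13 consistent
H/I-1 aff ·: Hh|HH
H/I-2 aff ·: Hh|HH
H/II-1 aff I-1×I-2: Hh|HH
H/II-2 ? I-1×I-2: hh|Hh|HH
⇒ H over [I-1,I-2,II-1,II-2]: 15 consistent
P/I-1 aff ·: Pp
P/I-2 un ·: pp
P/II-1 un I-1×I-2: pp
P/II-2 aff I-1×I-2: Pp
⇒ P over [I-1,I-2,II-1,II-2]: 1 consistent

II-2 ∈ {FF HH Pp, FF Hh Pp, FF hh Pp, Ff HH Pp, Ff Hh Pp, Ff hh Pp}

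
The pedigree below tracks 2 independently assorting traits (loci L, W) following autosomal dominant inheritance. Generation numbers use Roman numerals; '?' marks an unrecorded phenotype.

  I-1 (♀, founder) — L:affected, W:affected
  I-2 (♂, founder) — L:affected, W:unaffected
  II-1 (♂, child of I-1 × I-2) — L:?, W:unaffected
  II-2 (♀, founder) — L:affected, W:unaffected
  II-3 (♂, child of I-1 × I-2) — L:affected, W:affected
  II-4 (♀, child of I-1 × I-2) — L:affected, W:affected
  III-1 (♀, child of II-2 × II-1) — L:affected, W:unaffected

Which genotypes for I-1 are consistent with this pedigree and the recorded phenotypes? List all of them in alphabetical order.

L/I-1 aff ·: Ll|LL
L/I-2 aff ·: Ll|LL
L/II-1 ? I-1×I-2: ll|Ll|LL
L/II-2 aff ·: Ll|LL
L/II-3 aff I-1×I-2: Ll|LL
L/II-4 aff I-1×I-2: Ll|LL
L/III-1 aff II-2×II-1: Ll|LL
⇒ L over [I-1,I-2,II-1,II-2,II-3,II-4,III-1]: 95 consistent
W/I-1 aff ·: Ww
W/I-2 un ·: ww
W/II-1 un I-1×I-2: ww
W/II-2 un ·: ww
W/II-3 aff I-1×I-2: Ww
W/II-4 aff I-1×I-2: Ww
W/III-1 un II-2×II-1: ww
⇒ W over [I-1,I-2,II-1,II-2,II-3,II-4,III-1]: 1 consistent

I-1 ∈ {LL Ww, Ll Ww}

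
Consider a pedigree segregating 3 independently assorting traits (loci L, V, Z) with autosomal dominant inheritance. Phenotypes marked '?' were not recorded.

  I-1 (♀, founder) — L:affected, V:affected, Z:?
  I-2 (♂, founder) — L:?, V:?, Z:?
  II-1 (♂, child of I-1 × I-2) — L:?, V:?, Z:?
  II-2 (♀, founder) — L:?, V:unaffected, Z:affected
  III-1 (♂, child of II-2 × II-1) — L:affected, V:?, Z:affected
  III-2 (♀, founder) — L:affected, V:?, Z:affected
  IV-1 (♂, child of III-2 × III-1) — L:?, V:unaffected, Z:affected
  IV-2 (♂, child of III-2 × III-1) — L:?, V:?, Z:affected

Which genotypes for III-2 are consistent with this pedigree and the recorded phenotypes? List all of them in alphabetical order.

L/I-1 aff ·: Ll|LL
L/I-2 ? ·: ll|Ll|LL
L/II-1 ? I-1×I-2: ll|Ll|LL
L/II-2 ? ·: ll|Ll|LL
L/III-1 aff II-2×II-1: Ll|LL
L/III-2 aff ·: Ll|LL
L/IV-1 ? III-2×III-1: ll|Ll|LL
L/IV-2 ? III-2×III-1: ll|Ll|LL
⇒ L over [I-1,I-2,II-1,II-2,III-1,III-2,IV-1,IV-2]: 441 consistent
V/I-1 aff ·: Vv|VV
V/I-2 ? ·: vv|Vv|VV
V/II-1 ? I-1×I-2: vv|Vv|VV
V/II-2 un ·: vv
V/III-1 ? II-2×II-1: vv|Vv
V/III-2 ? ·: vv|Vv
V/IV-1 un III-2×III-1: vv
V/IV-2 ? III-2×III-1: vv|Vv|VV
⇒ V over [I-1,I-2,II-1,II-2,III-1,III-2,IV-1,IV-2]: 66 consistent
Z/I-1 ? ·: zz|Zz|ZZ
Z/I-2 ? ·: zz|Zz|ZZ
Z/II-1 ? I-1×I-2: zz|Zz|ZZ
Z/II-2 aff ·: Zz|ZZ
Z/III-1 aff II-2×II-1: Zz|ZZ
Z/III-2 aff ·: Zz|ZZ
Z/IV-1 aff III-2×III-1: Zz|ZZ
Z/IV-2 aff III-2×III-1: Zz|ZZ
⇒ Z over [I-1,I-2,II-1,II-2,III-1,III-2,IV-1,IV-2]: 318 consistent

III-2 ∈ {LL Vv ZZ, LL Vv Zz, LL vv ZZ, LL vv Zz, Ll Vv ZZ, Ll Vv Zz, Ll vv ZZ, Ll vv Zz}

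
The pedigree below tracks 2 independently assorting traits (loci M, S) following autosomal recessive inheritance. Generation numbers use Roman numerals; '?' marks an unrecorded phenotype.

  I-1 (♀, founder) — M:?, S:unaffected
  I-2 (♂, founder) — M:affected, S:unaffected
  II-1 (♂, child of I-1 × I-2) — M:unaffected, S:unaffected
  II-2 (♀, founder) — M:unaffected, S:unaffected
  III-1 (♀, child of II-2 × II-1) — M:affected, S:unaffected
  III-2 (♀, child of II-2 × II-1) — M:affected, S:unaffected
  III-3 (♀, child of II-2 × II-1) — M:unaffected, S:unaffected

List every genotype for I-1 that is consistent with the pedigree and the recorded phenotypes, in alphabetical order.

I-1 ∈ {MM SS, MM Ss, Mm SS, Mm Ss}

M/I-1 ? ·: MM|Mm
M/I-2 aff ·: mm
M/II-1 un I-1×I-2: Mm
M/II-2 un ·: Mm
M/III-1 aff II-2×II-1: mm
M/III-2 aff II-2×II-1: mm
M/III-3 un II-2×II-1: MM|Mm
⇒ M over [I-1,I-2,II-1,II-2,III-1,III-2,III-3]: 4 consistent
S/I-1 un ·: SS|Ss
S/I-2 un ·: SS|Ss
S/II-1 un I-1×I-2: SS|Ss
S/II-2 un ·: SS|Ss
S/III-1 un II-2×II-1: SS|Ss
S/III-2 un II-2×II-1: SS|Ss
S/III-3 un II-2×II-1: SS|Ss
⇒ S over [I-1,I-2,II-1,II-2,III-1,III-2,III-3]: 84 consistent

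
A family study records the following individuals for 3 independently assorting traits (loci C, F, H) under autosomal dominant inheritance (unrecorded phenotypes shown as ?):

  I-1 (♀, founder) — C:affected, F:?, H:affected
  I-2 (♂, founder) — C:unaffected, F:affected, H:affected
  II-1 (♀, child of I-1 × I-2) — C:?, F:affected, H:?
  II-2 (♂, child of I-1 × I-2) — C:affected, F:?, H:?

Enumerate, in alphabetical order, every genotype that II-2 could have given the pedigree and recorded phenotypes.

C/I-1 aff ·: Cc|CC
C/I-2 un ·: cc
C/II-1 ? I-1×I-2: cc|Cc
C/II-2 aff I-1×I-2: Cc
⇒ C over [I-1,I-2,II-1,II-2]: 3 consistent
F/I-1 ? ·: ff|Ff|FF
F/I-2 aff ·: Ff|FF
F/II-1 aff I-1×I-2: Ff|FF
F/II-2 ? I-1×I-2: ff|Ff|FF
⇒ F over [I-1,I-2,II-1,II-2]: 18 consistent
H/I-1 aff ·: Hh|HH
H/I-2 aff ·: Hh|HH
H/II-1 ? I-1×I-2: hh|Hh|HH
H/II-2 ? I-1×I-2: hh|Hh|HH
⇒ H over [I-1,I-2,II-1,II-2]: 18 consistent

II-2 ∈ {Cc FF HH, Cc FF Hh, Cc FF hh, Cc Ff HH, Cc Ff Hh, Cc Ff hh, Cc ff HH, Cc ff Hh, Cc ff hh}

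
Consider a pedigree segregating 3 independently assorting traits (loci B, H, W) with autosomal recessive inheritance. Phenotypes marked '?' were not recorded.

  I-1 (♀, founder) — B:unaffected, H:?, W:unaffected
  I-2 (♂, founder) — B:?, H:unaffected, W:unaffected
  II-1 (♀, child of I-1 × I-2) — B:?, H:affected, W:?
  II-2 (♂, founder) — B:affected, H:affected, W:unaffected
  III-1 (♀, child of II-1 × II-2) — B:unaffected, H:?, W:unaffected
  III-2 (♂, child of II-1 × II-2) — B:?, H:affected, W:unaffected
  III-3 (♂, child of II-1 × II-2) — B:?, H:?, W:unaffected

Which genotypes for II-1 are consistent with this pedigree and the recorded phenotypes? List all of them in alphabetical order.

B/I-1 un ·: BB|Bb
B/I-2 ? ·: BB|Bb|bb
B/II-1 ? I-1×I-2: BB|Bb
B/II-2 aff ·: bb
B/III-1 un II-1×II-2: Bb
B/III-2 ? II-1×II-2: Bb|bb
B/III-3 ? II-1×II-2: Bb|bb
⇒ B over [I-1,I-2,II-1,II-2,III-1,III-2,III-3]: 24 consistent
H/I-1 ? ·: Hh|hh
H/I-2 un ·: Hh
H/II-1 aff I-1×I-2: hh
H/II-2 aff ·: hh
H/III-1 ? II-1×II-2: hh
H/III-2 aff II-1×II-2: hh
H/III-3 ? II-1×II-2: hh
⇒ H over [I-1,I-2,II-1,II-2,III-1,III-2,III-3]: 2 consistent
W/I-1 un ·: WW|Ww
W/I-2 un ·: WW|Ww
W/II-1 ? I-1×I-2: WW|Ww|ww
W/II-2 un ·: WW|Ww
W/III-1 un II-1×II-2: WW|Ww
W/III-2 un II-1×II-2: WW|Ww
W/III-3 un II-1×II-2: WW|Ww
⇒ W over [I-1,I-2,II-1,II-2,III-1,III-2,III-3]: 86 consistent

II-1 ∈ {BB hh WW, BB hh Ww, BB hh ww, Bb hh WW, Bb hh Ww, Bb hh ww}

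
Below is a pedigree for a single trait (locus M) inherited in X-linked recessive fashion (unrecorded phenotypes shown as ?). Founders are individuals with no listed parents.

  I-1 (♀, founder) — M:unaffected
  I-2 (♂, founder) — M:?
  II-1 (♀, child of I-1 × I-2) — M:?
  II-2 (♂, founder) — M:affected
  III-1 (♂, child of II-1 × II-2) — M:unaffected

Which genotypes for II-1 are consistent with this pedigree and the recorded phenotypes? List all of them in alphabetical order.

M/I-1 un ·: X^MX^M|X^MX^m
M/I-2 ? ·: X^MY|X^mY
M/II-1 ? I-1×I-2: X^MX^M|X^MX^m
M/II-2 aff ·: X^mY
M/III-1 un II-1×II-2: X^MY
⇒ M over [I-1,I-2,II-1,II-2,III-1]: 5 consistent

II-1 ∈ {X^MX^M, X^MX^m}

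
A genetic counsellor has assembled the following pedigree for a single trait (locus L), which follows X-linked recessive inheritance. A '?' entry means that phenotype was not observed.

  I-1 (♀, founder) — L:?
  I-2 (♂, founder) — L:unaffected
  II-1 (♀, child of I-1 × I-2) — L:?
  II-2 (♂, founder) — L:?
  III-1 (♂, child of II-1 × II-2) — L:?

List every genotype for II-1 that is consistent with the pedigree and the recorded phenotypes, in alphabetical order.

L/I-1 ? ·: X^LX^L|X^LX^l|X^lX^l
L/I-2 un ·: X^LY
L/II-1 ? I-1×I-2: X^LX^L|X^LX^l
L/II-2 ? ·: X^LY|X^lY
L/III-1 ? II-1×II-2: X^LY|X^lY
⇒ L over [I-1,I-2,II-1,II-2,III-1]: 12 consistent

II-1 ∈ {X^LX^L, X^LX^l}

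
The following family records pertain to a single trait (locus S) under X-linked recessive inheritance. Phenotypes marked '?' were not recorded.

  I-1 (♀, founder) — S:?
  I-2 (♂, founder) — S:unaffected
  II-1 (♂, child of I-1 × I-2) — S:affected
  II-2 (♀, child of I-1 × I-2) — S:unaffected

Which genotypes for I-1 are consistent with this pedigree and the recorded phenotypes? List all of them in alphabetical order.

S/I-1 ? ·: X^SX^s|X^sX^s
S/I-2 un ·: X^SY
S/II-1 aff I-1×I-2: X^sY
S/II-2 un I-1×I-2: X^SX^S|X^SX^s
⇒ S over [I-1,I-2,II-1,II-2]: 3 consistent

I-1 ∈ {X^SX^s, X^sX^s}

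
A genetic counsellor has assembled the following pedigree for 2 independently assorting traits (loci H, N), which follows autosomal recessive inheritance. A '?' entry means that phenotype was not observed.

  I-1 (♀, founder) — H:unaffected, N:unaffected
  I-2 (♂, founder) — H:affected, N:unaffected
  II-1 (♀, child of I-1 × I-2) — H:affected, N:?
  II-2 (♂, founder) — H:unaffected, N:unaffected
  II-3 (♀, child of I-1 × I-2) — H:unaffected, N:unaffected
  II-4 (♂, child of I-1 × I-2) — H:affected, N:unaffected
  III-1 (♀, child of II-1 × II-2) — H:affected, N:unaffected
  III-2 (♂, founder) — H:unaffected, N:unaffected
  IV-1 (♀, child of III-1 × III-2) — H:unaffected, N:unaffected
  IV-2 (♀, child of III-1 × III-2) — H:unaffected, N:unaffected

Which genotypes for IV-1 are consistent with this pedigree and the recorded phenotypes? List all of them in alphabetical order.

H/I-1 un ·: Hh
H/I-2 aff ·: hh
H/II-1 aff I-1×I-2: hh
H/II-2 un ·: Hh
H/II-3 un I-1×I-2: Hh
H/II-4 aff I-1×I-2: hh
H/III-1 aff II-1×II-2: hh
H/III-2 un ·: HH|Hh
H/IV-1 un III-1×III-2: Hh
H/IV-2 un III-1×III-2: Hh
⇒ H over [I-1,I-2,II-1,II-2,II-3,II-4,III-1,III-2,IV-1,IV-2]: 2 consistent
N/I-1 un ·: NN|Nn
N/I-2 un ·: NN|Nn
N/II-1 ? I-1×I-2: NN|Nn|nn
N/II-2 un ·: NN|Nn
N/II-3 un I-1×I-2: NN|Nn
N/II-4 un I-1×I-2: NN|Nn
N/III-1 un II-1×II-2: NN|Nn
N/III-2 un ·: NN|Nn
N/IV-1 un III-1×III-2: NN|Nn
N/IV-2 un III-1×III-2: NN|Nn
⇒ N over [I-1,I-2,II-1,II-2,II-3,II-4,III-1,III-2,IV-1,IV-2]: 610 consistent

IV-1 ∈ {Hh NN, Hh Nn}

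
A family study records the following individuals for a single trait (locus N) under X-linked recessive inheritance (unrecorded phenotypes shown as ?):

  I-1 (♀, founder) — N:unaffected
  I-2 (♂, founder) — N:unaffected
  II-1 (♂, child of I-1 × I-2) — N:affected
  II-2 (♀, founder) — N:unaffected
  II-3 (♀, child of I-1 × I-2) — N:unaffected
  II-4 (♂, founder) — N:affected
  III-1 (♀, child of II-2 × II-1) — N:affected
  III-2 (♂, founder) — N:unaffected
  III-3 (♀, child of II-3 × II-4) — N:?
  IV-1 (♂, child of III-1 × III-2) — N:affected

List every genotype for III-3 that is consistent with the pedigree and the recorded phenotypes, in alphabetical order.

N/I-1 un ·: X^NX^n
N/I-2 un ·: X^NY
N/II-1 aff I-1×I-2: X^nY
N/II-2 un ·: X^NX^n
N/II-3 un I-1×I-2: X^NX^N|X^NX^n
N/II-4 aff ·: X^nY
N/III-1 aff II-2×II-1: X^nX^n
N/III-2 un ·: X^NY
N/III-3 ? II-3×II-4: X^NX^n|X^nX^n
N/IV-1 aff III-1×III-2: X^nY
⇒ N over [I-1,I-2,II-1,II-2,II-3,II-4,III-1,III-2,III-3,IV-1]: 3 consistent

III-3 ∈ {X^NX^n, X^nX^n}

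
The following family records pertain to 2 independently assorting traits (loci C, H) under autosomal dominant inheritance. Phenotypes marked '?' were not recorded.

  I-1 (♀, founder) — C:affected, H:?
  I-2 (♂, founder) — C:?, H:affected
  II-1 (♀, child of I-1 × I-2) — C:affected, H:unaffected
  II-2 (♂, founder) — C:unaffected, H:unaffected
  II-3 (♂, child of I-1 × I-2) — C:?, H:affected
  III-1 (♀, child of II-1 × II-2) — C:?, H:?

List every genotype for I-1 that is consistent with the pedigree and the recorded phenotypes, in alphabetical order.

I-1 ∈ {CC Hh, CC hh, Cc Hh, Cc hh}

C/I-1 aff ·: Cc|CC
C/I-2 ? ·: cc|Cc|CC
C/II-1 aff I-1×I-2: Cc|CC
C/II-2 un ·: cc
C/II-3 ? I-1×I-2: cc|Cc|CC
C/III-1 ? II-1×II-2: cc|Cc
⇒ C over [I-1,I-2,II-1,II-2,II-3,III-1]: 28 consistent
H/I-1 ? ·: hh|Hh
H/I-2 aff ·: Hh
H/II-1 un I-1×I-2: hh
H/II-2 un ·: hh
H/II-3 aff I-1×I-2: Hh|HH
H/III-1 ? II-1×II-2: hh
⇒ H over [I-1,I-2,II-1,II-2,II-3,III-1]: 3 consistent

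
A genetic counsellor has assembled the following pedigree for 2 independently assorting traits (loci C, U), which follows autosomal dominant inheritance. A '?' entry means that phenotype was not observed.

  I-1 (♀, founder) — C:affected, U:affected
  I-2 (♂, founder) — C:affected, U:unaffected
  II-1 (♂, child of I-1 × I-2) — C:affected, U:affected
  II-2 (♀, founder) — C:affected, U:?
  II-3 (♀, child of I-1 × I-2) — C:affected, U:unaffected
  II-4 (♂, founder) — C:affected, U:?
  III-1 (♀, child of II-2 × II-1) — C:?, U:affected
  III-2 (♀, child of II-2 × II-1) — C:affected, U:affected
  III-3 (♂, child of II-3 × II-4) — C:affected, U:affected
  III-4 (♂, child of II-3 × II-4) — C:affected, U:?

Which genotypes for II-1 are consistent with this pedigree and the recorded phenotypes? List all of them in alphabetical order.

II-1 ∈ {CC Uu, Cc Uu}

C/I-1 aff ·: Cc|CC
C/I-2 aff ·: Cc|CC
C/II-1 aff I-1×I-2: Cc|CC
C/II-2 aff ·: Cc|CC
C/II-3 aff I-1×I-2: Cc|CC
C/II-4 aff ·: Cc|CC
C/III-1 ? II-2×II-1: cc|Cc|CC
C/III-2 aff II-2×II-1: Cc|CC
C/III-3 aff II-3×II-4: Cc|CC
C/III-4 aff II-3×II-4: Cc|CC
⇒ C over [I-1,I-2,II-1,II-2,II-3,II-4,III-1,III-2,III-3,III-4]: 610 consistent
U/I-1 aff ·: Uu
U/I-2 un ·: uu
U/II-1 aff I-1×I-2: Uu
U/II-2 ? ·: uu|Uu|UU
U/II-3 un I-1×I-2: uu
U/II-4 ? ·: Uu|UU
U/III-1 aff II-2×II-1: Uu|UU
U/III-2 aff II-2×II-1: Uu|UU
U/III-3 aff II-3×II-4: Uu
U/III-4 ? II-3×II-4: uu|Uu
⇒ U over [I-1,I-2,II-1,II-2,II-3,II-4,III-1,III-2,III-3,III-4]: 27 consistent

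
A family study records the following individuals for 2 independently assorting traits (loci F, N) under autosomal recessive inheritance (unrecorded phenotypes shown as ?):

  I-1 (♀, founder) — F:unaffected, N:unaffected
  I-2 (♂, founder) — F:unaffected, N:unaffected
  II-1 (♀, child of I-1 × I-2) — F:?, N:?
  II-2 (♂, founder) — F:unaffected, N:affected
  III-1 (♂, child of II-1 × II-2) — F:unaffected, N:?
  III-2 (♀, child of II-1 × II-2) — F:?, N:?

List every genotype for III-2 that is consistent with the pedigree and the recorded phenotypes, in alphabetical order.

F/I-1 un ·: FF|Ff
F/I-2 un ·: FF|Ff
F/II-1 ? I-1×I-2: FF|Ff|ff
F/II-2 un ·: FF|Ff
F/III-1 un II-1×II-2: FF|Ff
F/III-2 ? II-1×II-2: FF|Ff|ff
⇒ F over [I-1,I-2,II-1,II-2,III-1,III-2]: 53 consistent
N/I-1 un ·: NN|Nn
N/I-2 un ·: NN|Nn
N/II-1 ? I-1×I-2: NN|Nn|nn
N/II-2 aff ·: nn
N/III-1 ? II-1×II-2: Nn|nn
N/III-2 ? II-1×II-2: Nn|nn
⇒ N over [I-1,I-2,II-1,II-2,III-1,III-2]: 17 consistent

III-2 ∈ {FF Nn, FF nn, Ff Nn, Ff nn, ff Nn, ff nn}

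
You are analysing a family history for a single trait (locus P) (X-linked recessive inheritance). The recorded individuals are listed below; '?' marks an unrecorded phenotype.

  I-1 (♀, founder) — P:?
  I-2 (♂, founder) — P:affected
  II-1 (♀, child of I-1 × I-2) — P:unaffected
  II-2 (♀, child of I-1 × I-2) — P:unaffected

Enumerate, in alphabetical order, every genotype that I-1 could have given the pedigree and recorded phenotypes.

P/I-1 ? ·: X^PX^P|X^PX^p
P/I-2 aff ·: X^pY
P/II-1 un I-1×I-2: X^PX^p
P/II-2 un I-1×I-2: X^PX^p
⇒ P over [I-1,I-2,II-1,II-2]: 2 consistent

I-1 ∈ {X^PX^P, X^PX^p}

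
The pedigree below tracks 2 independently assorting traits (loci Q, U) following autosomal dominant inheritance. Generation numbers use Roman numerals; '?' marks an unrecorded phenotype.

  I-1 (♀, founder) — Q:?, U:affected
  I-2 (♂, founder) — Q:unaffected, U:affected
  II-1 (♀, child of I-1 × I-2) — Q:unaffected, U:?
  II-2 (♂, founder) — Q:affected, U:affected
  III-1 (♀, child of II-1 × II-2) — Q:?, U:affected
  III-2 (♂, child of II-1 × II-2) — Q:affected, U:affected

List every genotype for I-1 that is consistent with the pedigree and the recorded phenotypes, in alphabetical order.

Q/I-1 ? ·: qq|Qq
Q/I-2 un ·: qq
Q/II-1 un I-1×I-2: qq
Q/II-2 aff ·: Qq|QQ
Q/III-1 ? II-1×II-2: qq|Qq
Q/III-2 aff II-1×II-2: Qq
⇒ Q over [I-1,I-2,II-1,II-2,III-1,III-2]: 6 consistent
U/I-1 aff ·: Uu|UU
U/I-2 aff ·: Uu|UU
U/II-1 ? I-1×I-2: uu|Uu|UU
U/II-2 aff ·: Uu|UU
U/III-1 aff II-1×II-2: Uu|UU
U/III-2 aff II-1×II-2: Uu|UU
⇒ U over [I-1,I-2,II-1,II-2,III-1,III-2]: 46 consistent

I-1 ∈ {Qq UU, Qq Uu, qq UU, qq Uu}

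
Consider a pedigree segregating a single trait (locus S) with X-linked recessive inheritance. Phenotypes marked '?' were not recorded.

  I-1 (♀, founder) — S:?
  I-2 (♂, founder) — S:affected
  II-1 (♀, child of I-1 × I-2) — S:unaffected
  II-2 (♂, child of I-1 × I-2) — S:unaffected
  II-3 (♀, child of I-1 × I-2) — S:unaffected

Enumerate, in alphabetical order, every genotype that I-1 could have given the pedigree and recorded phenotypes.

S/I-1 ? ·: X^SX^S|X^SX^s
S/I-2 aff ·: X^sY
S/II-1 un I-1×I-2: X^SX^s
S/II-2 un I-1×I-2: X^SY
S/II-3 un I-1×I-2: X^SX^s
⇒ S over [I-1,I-2,II-1,II-2,II-3]: 2 consistent

I-1 ∈ {X^SX^S, X^SX^s}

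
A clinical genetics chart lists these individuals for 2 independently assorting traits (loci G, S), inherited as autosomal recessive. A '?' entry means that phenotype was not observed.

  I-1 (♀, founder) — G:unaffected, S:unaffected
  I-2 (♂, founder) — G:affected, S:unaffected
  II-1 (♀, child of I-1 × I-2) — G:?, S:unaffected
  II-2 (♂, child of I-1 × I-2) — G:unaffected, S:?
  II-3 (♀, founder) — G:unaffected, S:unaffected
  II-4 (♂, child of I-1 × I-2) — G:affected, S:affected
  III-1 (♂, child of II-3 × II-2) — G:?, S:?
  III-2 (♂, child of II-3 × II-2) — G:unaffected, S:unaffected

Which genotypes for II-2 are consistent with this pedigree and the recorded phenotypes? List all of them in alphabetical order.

II-2 ∈ {Gg SS, Gg Ss, Gg ss}

G/I-1 un ·: Gg
G/I-2 aff ·: gg
G/II-1 ? I-1×I-2: Gg|gg
G/II-2 un I-1×I-2: Gg
G/II-3 un ·: GG|Gg
G/II-4 aff I-1×I-2: gg
G/III-1 ? II-3×II-2: GG|Gg|gg
G/III-2 un II-3×II-2: GG|Gg
⇒ G over [I-1,I-2,II-1,II-2,II-3,II-4,III-1,III-2]: 20 consistent
S/I-1 un ·: Ss
S/I-2 un ·: Ss
S/II-1 un I-1×I-2: SS|Ss
S/II-2 ? I-1×I-2: SS|Ss|ss
S/II-3 un ·: SS|Ss
S/II-4 aff I-1×I-2: ss
S/III-1 ? II-3×II-2: SS|Ss|ss
S/III-2 un II-3×II-2: SS|Ss
⇒ S over [I-1,I-2,II-1,II-2,II-3,II-4,III-1,III-2]: 36 consistent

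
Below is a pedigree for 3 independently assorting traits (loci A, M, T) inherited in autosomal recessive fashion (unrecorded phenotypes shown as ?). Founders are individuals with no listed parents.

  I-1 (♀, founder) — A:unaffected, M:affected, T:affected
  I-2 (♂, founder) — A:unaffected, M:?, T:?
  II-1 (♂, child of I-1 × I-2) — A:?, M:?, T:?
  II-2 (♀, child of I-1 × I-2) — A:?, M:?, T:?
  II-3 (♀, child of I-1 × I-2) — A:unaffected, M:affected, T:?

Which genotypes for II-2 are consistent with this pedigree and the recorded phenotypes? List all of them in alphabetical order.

II-2 ∈ {AA Mm Tt, AA Mm tt, AA mm Tt, AA mm tt, Aa Mm Tt, Aa Mm tt, Aa mm Tt, Aa mm tt, aa Mm Tt, aa Mm tt, aa mm Tt, aa mm tt}

A/I-1 un ·: AA|Aa
A/I-2 un ·: AA|Aa
A/II-1 ? I-1×I-2: AA|Aa|aa
A/II-2 ? I-1×I-2: AA|Aa|aa
A/II-3 un I-1×I-2: AA|Aa
⇒ A over [I-1,I-2,II-1,II-2,II-3]: 35 consistent
M/I-1 aff ·: mm
M/I-2 ? ·: Mm|mm
M/II-1 ? I-1×I-2: Mm|mm
M/II-2 ? I-1×I-2: Mm|mm
M/II-3 aff I-1×I-2: mm
⇒ M over [I-1,I-2,II-1,II-2,II-3]: 5 consistent
T/I-1 aff ·: tt
T/I-2 ? ·: TT|Tt|tt
T/II-1 ? I-1×I-2: Tt|tt
T/II-2 ? I-1×I-2: Tt|tt
T/II-3 ? I-1×I-2: Tt|tt
⇒ T over [I-1,I-2,II-1,II-2,II-3]: 10 consistent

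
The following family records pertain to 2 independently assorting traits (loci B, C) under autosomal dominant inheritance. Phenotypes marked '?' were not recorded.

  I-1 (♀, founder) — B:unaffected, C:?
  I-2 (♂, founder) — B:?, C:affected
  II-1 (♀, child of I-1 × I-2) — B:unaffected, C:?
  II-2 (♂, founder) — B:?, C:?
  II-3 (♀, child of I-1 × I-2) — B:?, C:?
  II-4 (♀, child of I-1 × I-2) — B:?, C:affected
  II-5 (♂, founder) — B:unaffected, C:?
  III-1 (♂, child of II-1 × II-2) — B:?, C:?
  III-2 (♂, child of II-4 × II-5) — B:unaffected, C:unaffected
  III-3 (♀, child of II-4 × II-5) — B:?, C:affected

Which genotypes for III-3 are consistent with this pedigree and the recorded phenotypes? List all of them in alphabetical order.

III-3 ∈ {Bb CC, Bb Cc, bb CC, bb Cc}

B/I-1 un ·: bb
B/I-2 ? ·: bb|Bb
B/II-1 un I-1×I-2: bb
B/II-2 ? ·: bb|Bb|BB
B/II-3 ? I-1×I-2: bb|Bb
B/II-4 ? I-1×I-2: bb|Bb
B/II-5 un ·: bb
B/III-1 ? II-1×II-2: bb|Bb
B/III-2 un II-4×II-5: bb
B/III-3 ? II-4×II-5: bb|Bb
⇒ B over [I-1,I-2,II-1,II-2,II-3,II-4,II-5,III-1,III-2,III-3]: 28 consistent
C/I-1 ? ·: cc|Cc|CC
C/I-2 aff ·: Cc|CC
C/II-1 ? I-1×I-2: cc|Cc|CC
C/II-2 ? ·: cc|Cc|CC
C/II-3 ? I-1×I-2: cc|Cc|CC
C/II-4 aff I-1×I-2: Cc
C/II-5 ? ·: cc|Cc
C/III-1 ? II-1×II-2: cc|Cc|CC
C/III-2 un II-4×II-5: cc
C/III-3 aff II-4×II-5: Cc|CC
⇒ C over [I-1,I-2,II-1,II-2,II-3,II-4,II-5,III-1,III-2,III-3]: 354 consistent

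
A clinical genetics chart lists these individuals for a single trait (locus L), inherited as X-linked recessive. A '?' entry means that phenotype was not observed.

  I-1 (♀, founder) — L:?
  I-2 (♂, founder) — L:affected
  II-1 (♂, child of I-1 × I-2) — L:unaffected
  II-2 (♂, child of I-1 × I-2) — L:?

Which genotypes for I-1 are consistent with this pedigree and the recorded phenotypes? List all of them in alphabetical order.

I-1 ∈ {X^LX^L, X^LX^l}

L/I-1 ? ·: X^LX^L|X^LX^l
L/I-2 aff ·: X^lY
L/II-1 un I-1×I-2: X^LY
L/II-2 ? I-1×I-2: X^LY|X^lY
⇒ L over [I-1,I-2,II-1,II-2]: 3 consistent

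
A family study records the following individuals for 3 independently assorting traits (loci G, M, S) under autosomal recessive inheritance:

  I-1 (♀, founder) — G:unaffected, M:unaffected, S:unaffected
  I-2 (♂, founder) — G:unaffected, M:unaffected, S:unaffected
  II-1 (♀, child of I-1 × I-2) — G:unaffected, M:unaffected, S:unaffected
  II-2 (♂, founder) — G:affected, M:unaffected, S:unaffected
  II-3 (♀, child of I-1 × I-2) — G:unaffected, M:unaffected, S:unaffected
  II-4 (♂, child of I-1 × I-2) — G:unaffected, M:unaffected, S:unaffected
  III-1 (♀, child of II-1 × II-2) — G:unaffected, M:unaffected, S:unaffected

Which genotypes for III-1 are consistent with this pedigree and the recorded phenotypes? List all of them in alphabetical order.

G/I-1 un ·: GG|Gg
G/I-2 un ·: GG|Gg
G/II-1 un I-1×I-2: GG|Gg
G/II-2 aff ·: gg
G/II-3 un I-1×I-2: GG|Gg
G/II-4 un I-1×I-2: GG|Gg
G/III-1 un II-1×II-2: Gg
⇒ G over [I-1,I-2,II-1,II-2,II-3,II-4,III-1]: 25 consistent
M/I-1 un ·: MM|Mm
M/I-2 un ·: MM|Mm
M/II-1 un I-1×I-2: MM|Mm
M/II-2 un ·: MM|Mm
M/II-3 un I-1×I-2: MM|Mm
M/II-4 un I-1×I-2: MM|Mm
M/III-1 un II-1×II-2: MM|Mm
⇒ M over [I-1,I-2,II-1,II-2,II-3,II-4,III-1]: 87 consistent
S/I-1 un ·: SS|Ss
S/I-2 un ·: SS|Ss
S/II-1 un I-1×I-2: SS|Ss
S/II-2 un ·: SS|Ss
S/II-3 un I-1×I-2: SS|Ss
S/II-4 un I-1×I-2: SS|Ss
S/III-1 un II-1×II-2: SS|Ss
⇒ S over [I-1,I-2,II-1,II-2,II-3,II-4,III-1]: 87 consistent

III-1 ∈ {Gg MM SS, Gg MM Ss, Gg Mm SS, Gg Mm Ss}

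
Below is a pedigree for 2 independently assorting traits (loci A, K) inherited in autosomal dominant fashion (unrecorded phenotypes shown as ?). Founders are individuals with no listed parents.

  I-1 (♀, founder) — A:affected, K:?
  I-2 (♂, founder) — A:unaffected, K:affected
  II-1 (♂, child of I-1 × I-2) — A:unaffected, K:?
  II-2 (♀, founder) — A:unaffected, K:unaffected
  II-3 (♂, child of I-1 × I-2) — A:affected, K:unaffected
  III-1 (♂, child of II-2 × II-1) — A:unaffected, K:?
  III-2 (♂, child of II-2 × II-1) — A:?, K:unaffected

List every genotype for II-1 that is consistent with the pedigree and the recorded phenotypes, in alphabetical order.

II-1 ∈ {aa Kk, aa kk}

A/I-1 aff ·: Aa
A/I-2 un ·: aa
A/II-1 un I-1×I-2: aa
A/II-2 un ·: aa
A/II-3 aff I-1×I-2: Aa
A/III-1 un II-2×II-1: aa
A/III-2 ? II-2×II-1: aa
⇒ A over [I-1,I-2,II-1,II-2,II-3,III-1,III-2]: 1 consistent
K/I-1 ? ·: kk|Kk
K/I-2 aff ·: Kk
K/II-1 ? I-1×I-2: kk|Kk
K/II-2 un ·: kk
K/II-3 un I-1×I-2: kk
K/III-1 ? II-2×II-1: kk|Kk
K/III-2 un II-2×II-1: kk
⇒ K over [I-1,I-2,II-1,II-2,II-3,III-1,III-2]: 6 consistent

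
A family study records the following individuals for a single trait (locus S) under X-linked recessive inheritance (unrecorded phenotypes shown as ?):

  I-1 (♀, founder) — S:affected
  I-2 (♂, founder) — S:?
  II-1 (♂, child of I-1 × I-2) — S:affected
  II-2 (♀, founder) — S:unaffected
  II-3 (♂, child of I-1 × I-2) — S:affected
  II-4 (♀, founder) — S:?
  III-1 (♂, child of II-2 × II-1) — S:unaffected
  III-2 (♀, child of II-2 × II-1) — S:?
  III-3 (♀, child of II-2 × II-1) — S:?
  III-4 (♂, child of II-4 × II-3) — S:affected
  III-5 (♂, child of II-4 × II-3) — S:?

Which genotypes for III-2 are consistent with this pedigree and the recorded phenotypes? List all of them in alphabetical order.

S/I-1 aff ·: X^sX^s
S/I-2 ? ·: X^SY|X^sY
S/II-1 aff I-1×I-2: X^sY
S/II-2 un ·: X^SX^S|X^SX^s
S/II-3 aff I-1×I-2: X^sY
S/II-4 ? ·: X^SX^s|X^sX^s
S/III-1 un II-2×II-1: X^SY
S/III-2 ? II-2×II-1: X^SX^s|X^sX^s
S/III-3 ? II-2×II-1: X^SX^s|X^sX^s
S/III-4 aff II-4×II-3: X^sY
S/III-5 ? II-4×II-3: X^SY|X^sY
⇒ S over [I-1,I-2,II-1,II-2,II-3,II-4,III-1,III-2,III-3,III-4,III-5]: 30 consistent

III-2 ∈ {X^SX^s, X^sX^s}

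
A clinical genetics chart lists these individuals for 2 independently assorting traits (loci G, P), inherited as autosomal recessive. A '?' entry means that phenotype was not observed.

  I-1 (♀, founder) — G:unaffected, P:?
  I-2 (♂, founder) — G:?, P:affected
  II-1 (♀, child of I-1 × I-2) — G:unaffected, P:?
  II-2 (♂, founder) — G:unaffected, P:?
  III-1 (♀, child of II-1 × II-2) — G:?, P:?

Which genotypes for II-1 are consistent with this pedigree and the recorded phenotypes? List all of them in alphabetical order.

G/I-1 un ·: GG|Gg
G/I-2 ? ·: GG|Gg|gg
G/II-1 un I-1×I-2: GG|Gg
G/II-2 un ·: GG|Gg
G/III-1 ? II-1×II-2: GG|Gg|gg
⇒ G over [I-1,I-2,II-1,II-2,III-1]: 37 consistent
P/I-1 ? ·: PP|Pp|pp
P/I-2 aff ·: pp
P/II-1 ? I-1×I-2: Pp|pp
P/II-2 ? ·: PP|Pp|pp
P/III-1 ? II-1×II-2: PP|Pp|pp
⇒ P over [I-1,I-2,II-1,II-2,III-1]: 22 consistent

II-1 ∈ {GG Pp, GG pp, Gg Pp, Gg pp}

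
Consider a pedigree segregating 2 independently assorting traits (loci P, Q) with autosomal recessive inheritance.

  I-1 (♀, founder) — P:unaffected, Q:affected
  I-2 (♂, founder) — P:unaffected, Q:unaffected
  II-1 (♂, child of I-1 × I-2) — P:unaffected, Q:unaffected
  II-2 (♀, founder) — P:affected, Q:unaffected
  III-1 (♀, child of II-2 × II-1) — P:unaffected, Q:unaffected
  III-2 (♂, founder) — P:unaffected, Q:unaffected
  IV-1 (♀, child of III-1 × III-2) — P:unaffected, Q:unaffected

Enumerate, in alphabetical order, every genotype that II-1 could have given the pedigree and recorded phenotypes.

P/I-1 un ·: PP|Pp
P/I-2 un ·: PP|Pp
P/II-1 un I-1×I-2: PP|Pp
P/II-2 aff ·: pp
P/III-1 un II-2×II-1: Pp
P/III-2 un ·: PP|Pp
P/IV-1 un III-1×III-2: PP|Pp
⇒ P over [I-1,I-2,II-1,II-2,III-1,III-2,IV-1]: 28 consistent
Q/I-1 aff ·: qq
Q/I-2 un ·: QQ|Qq
Q/II-1 un I-1×I-2: Qq
Q/II-2 un ·: QQ|Qq
Q/III-1 un II-2×II-1: QQ|Qq
Q/III-2 un ·: QQ|Qq
Q/IV-1 un III-1×III-2: QQ|Qq
⇒ Q over [I-1,I-2,II-1,II-2,III-1,III-2,IV-1]: 28 consistent

II-1 ∈ {PP Qq, Pp Qq}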